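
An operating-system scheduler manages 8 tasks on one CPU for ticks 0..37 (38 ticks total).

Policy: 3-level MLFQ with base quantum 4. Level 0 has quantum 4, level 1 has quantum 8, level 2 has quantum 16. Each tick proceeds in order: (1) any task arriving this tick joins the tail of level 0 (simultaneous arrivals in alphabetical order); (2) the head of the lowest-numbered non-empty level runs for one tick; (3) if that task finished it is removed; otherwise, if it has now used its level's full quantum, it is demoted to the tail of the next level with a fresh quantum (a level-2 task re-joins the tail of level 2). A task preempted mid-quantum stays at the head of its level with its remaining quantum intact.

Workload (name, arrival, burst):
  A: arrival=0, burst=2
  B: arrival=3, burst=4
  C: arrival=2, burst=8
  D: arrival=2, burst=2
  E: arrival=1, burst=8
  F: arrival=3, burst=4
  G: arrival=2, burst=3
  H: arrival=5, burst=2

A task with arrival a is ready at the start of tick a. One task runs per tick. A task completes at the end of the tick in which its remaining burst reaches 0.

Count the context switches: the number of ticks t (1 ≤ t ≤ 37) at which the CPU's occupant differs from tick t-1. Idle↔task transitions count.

context switches = 10

t=0: L0/L1/L2 = A/-/- → run A
t=1: L0/L1/L2 = AE/-/- → run A
t=2: L0/L1/L2 = ECDG/-/- → run E
t=3: L0/L1/L2 = ECDGBF/-/- → run E
t=4: L0/L1/L2 = ECDGBF/-/- → run E
t=5: L0/L1/L2 = ECDGBFH/-/- → run E
t=6: L0/L1/L2 = CDGBFH/E/- → run C
t=7: L0/L1/L2 = CDGBFH/E/- → run C
t=8: L0/L1/L2 = CDGBFH/E/- → run C
t=9: L0/L1/L2 = CDGBFH/E/- → run C
t=10: L0/L1/L2 = DGBFH/EC/- → run D
t=11: L0/L1/L2 = DGBFH/EC/- → run D
t=12: L0/L1/L2 = GBFH/EC/- → run G
t=13: L0/L1/L2 = GBFH/EC/- → run G
t=14: L0/L1/L2 = GBFH/EC/- → run G
t=15: L0/L1/L2 = BFH/EC/- → run B
t=16: L0/L1/L2 = BFH/EC/- → run B
t=17: L0/L1/L2 = BFH/EC/- → run B
t=18: L0/L1/L2 = BFH/EC/- → run B
t=19: L0/L1/L2 = FH/EC/- → run F
t=20: L0/L1/L2 = FH/EC/- → run F
t=21: L0/L1/L2 = FH/EC/- → run F
t=22: L0/L1/L2 = FH/EC/- → run F
t=23: L0/L1/L2 = H/EC/- → run H
t=24: L0/L1/L2 = H/EC/- → run H
t=25: L0/L1/L2 = -/EC/- → run E
t=26: L0/L1/L2 = -/EC/- → run E
t=27: L0/L1/L2 = -/EC/- → run E
t=28: L0/L1/L2 = -/EC/- → run E
t=29: L0/L1/L2 = -/C/- → run C
t=30: L0/L1/L2 = -/C/- → run C
t=31: L0/L1/L2 = -/C/- → run C
t=32: L0/L1/L2 = -/C/- → run C
t=33: (idle)
t=34: (idle)
t=35: (idle)
t=36: (idle)
t=37: (idle)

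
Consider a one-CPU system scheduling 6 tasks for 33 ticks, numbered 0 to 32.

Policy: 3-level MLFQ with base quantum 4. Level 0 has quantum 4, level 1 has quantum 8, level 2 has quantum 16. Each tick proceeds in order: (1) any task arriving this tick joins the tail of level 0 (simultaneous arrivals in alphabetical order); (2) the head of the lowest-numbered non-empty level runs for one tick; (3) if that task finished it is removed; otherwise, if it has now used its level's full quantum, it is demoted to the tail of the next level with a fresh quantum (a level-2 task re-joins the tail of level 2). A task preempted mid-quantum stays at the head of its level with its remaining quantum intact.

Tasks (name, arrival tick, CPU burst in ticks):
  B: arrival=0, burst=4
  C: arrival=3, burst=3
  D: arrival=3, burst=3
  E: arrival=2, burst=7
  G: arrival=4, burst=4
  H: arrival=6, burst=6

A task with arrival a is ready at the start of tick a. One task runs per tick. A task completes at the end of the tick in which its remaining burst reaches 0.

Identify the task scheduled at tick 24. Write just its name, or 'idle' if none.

running at tick 24 = E

t=0: L0/L1/L2 = B/-/- → run B
t=1: L0/L1/L2 = B/-/- → run B
t=2: L0/L1/L2 = BE/-/- → run B
t=3: L0/L1/L2 = BECD/-/- → run B
t=4: L0/L1/L2 = ECDG/-/- → run E
t=5: L0/L1/L2 = ECDG/-/- → run E
t=6: L0/L1/L2 = ECDGH/-/- → run E
t=7: L0/L1/L2 = ECDGH/-/- → run E
t=8: L0/L1/L2 = CDGH/E/- → run C
t=9: L0/L1/L2 = CDGH/E/- → run C
t=10: L0/L1/L2 = CDGH/E/- → run C
t=11: L0/L1/L2 = DGH/E/- → run D
t=12: L0/L1/L2 = DGH/E/- → run D
t=13: L0/L1/L2 = DGH/E/- → run D
t=14: L0/L1/L2 = GH/E/- → run G
t=15: L0/L1/L2 = GH/E/- → run G
t=16: L0/L1/L2 = GH/E/- → run G
t=17: L0/L1/L2 = GH/E/- → run G
t=18: L0/L1/L2 = H/E/- → run H
t=19: L0/L1/L2 = H/E/- → run H
t=20: L0/L1/L2 = H/E/- → run H
t=21: L0/L1/L2 = H/E/- → run H
t=22: L0/L1/L2 = -/EH/- → run E
t=23: L0/L1/L2 = -/EH/- → run E
t=24: L0/L1/L2 = -/EH/- → run E
t=25: L0/L1/L2 = -/H/- → run H
t=26: L0/L1/L2 = -/H/- → run H
t=27: (idle)
t=28: (idle)
t=29: (idle)
t=30: (idle)
t=31: (idle)
t=32: (idle)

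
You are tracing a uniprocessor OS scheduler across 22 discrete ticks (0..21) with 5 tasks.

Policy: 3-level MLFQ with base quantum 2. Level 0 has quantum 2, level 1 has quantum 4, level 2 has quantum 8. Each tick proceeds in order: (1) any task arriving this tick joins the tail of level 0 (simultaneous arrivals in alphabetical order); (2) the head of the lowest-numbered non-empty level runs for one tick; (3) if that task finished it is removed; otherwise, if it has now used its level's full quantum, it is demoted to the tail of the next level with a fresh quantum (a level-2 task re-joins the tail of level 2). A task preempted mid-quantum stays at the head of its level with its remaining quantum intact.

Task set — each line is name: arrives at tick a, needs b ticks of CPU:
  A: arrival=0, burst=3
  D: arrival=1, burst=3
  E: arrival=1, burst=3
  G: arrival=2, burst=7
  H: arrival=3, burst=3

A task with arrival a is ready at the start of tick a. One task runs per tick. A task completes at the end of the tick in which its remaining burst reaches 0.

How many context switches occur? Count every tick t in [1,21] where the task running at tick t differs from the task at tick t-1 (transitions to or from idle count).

t=0: L0/L1/L2 = A/-/- → run A
t=1: L0/L1/L2 = ADE/-/- → run A
t=2: L0/L1/L2 = DEG/A/- → run D
t=3: L0/L1/L2 = DEGH/A/- → run D
t=4: L0/L1/L2 = EGH/AD/- → run E
t=5: L0/L1/L2 = EGH/AD/- → run E
t=6: L0/L1/L2 = GH/ADE/- → run G
t=7: L0/L1/L2 = GH/ADE/- → run G
t=8: L0/L1/L2 = H/ADEG/- → run H
t=9: L0/L1/L2 = H/ADEG/- → run H
t=10: L0/L1/L2 = -/ADEGH/- → run A
t=11: L0/L1/L2 = -/DEGH/- → run D
t=12: L0/L1/L2 = -/EGH/- → run E
t=13: L0/L1/L2 = -/GH/- → run G
t=14: L0/L1/L2 = -/GH/- → run G
t=15: L0/L1/L2 = -/GH/- → run G
t=16: L0/L1/L2 = -/GH/- → run G
t=17: L0/L1/L2 = -/H/G → run H
t=18: L0/L1/L2 = -/-/G → run G
t=19: (idle)
t=20: (idle)
t=21: (idle)

context switches = 11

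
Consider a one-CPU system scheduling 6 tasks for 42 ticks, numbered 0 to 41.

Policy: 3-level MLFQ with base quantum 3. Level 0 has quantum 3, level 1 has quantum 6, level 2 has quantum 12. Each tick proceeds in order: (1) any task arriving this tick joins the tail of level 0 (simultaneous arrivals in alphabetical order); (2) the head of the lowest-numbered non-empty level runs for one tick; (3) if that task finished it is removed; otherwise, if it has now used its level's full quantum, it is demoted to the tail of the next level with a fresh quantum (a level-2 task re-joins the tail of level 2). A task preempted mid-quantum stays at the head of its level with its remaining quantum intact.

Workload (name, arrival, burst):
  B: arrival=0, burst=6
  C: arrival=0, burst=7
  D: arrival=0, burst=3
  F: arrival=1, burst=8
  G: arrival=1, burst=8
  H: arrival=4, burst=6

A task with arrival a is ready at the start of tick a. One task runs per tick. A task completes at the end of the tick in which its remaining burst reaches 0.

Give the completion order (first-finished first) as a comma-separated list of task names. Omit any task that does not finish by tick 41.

t=0: L0/L1/L2 = BCD/-/- → run B
t=1: L0/L1/L2 = BCDFG/-/- → run B
t=2: L0/L1/L2 = BCDFG/-/- → run B
t=3: L0/L1/L2 = CDFG/B/- → run C
t=4: L0/L1/L2 = CDFGH/B/- → run C
t=5: L0/L1/L2 = CDFGH/B/- → run C
t=6: L0/L1/L2 = DFGH/BC/- → run D
t=7: L0/L1/L2 = DFGH/BC/- → run D
t=8: L0/L1/L2 = DFGH/BC/- → run D
t=9: L0/L1/L2 = FGH/BC/- → run F
t=10: L0/L1/L2 = FGH/BC/- → run F
t=11: L0/L1/L2 = FGH/BC/- → run F
t=12: L0/L1/L2 = GH/BCF/- → run G
t=13: L0/L1/L2 = GH/BCF/- → run G
t=14: L0/L1/L2 = GH/BCF/- → run G
t=15: L0/L1/L2 = H/BCFG/- → run H
t=16: L0/L1/L2 = H/BCFG/- → run H
t=17: L0/L1/L2 = H/BCFG/- → run H
t=18: L0/L1/L2 = -/BCFGH/- → run B
t=19: L0/L1/L2 = -/BCFGH/- → run B
t=20: L0/L1/L2 = -/BCFGH/- → run B
t=21: L0/L1/L2 = -/CFGH/- → run C
t=22: L0/L1/L2 = -/CFGH/- → run C
t=23: L0/L1/L2 = -/CFGH/- → run C
t=24: L0/L1/L2 = -/CFGH/- → run C
t=25: L0/L1/L2 = -/FGH/- → run F
t=26: L0/L1/L2 = -/FGH/- → run F
t=27: L0/L1/L2 = -/FGH/- → run F
t=28: L0/L1/L2 = -/FGH/- → run F
t=29: L0/L1/L2 = -/FGH/- → run F
t=30: L0/L1/L2 = -/GH/- → run G
t=31: L0/L1/L2 = -/GH/- → run G
t=32: L0/L1/L2 = -/GH/- → run G
t=33: L0/L1/L2 = -/GH/- → run G
t=34: L0/L1/L2 = -/GH/- → run G
t=35: L0/L1/L2 = -/H/- → run H
t=36: L0/L1/L2 = -/H/- → run H
t=37: L0/L1/L2 = -/H/- → run H
t=38: (idle)
t=39: (idle)
t=40: (idle)
t=41: (idle)

completion order = D, B, C, F, G, H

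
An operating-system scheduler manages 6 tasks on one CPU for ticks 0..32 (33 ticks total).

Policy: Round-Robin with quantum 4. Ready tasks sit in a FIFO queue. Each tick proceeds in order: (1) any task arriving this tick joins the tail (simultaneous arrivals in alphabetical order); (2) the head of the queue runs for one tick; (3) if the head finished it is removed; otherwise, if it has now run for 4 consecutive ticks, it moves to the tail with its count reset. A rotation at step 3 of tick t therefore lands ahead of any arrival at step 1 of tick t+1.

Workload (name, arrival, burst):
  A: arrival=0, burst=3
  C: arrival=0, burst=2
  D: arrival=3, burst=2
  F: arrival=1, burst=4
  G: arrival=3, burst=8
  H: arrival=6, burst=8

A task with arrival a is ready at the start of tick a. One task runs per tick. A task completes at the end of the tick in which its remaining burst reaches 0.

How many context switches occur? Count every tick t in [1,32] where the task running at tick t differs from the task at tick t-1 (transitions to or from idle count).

context switches = 8

t=0: queue=[A,C] q_used=0 → run A
t=1: queue=[A,C,F] q_used=1 → run A
t=2: queue=[A,C,F] q_used=2 → run A
t=3: queue=[C,F,D,G] q_used=0 → run C
t=4: queue=[C,F,D,G] q_used=1 → run C
t=5: queue=[F,D,G] q_used=0 → run F
t=6: queue=[F,D,G,H] q_used=1 → run F
t=7: queue=[F,D,G,H] q_used=2 → run F
t=8: queue=[F,D,G,H] q_used=3 → run F
t=9: queue=[D,G,H] q_used=0 → run D
t=10: queue=[D,G,H] q_used=1 → run D
t=11: queue=[G,H] q_used=0 → run G
t=12: queue=[G,H] q_used=1 → run G
t=13: queue=[G,H] q_used=2 → run G
t=14: queue=[G,H] q_used=3 → run G
t=15: queue=[H,G] q_used=0 → run H
t=16: queue=[H,G] q_used=1 → run H
t=17: queue=[H,G] q_used=2 → run H
t=18: queue=[H,G] q_used=3 → run H
t=19: queue=[G,H] q_used=0 → run G
t=20: queue=[G,H] q_used=1 → run G
t=21: queue=[G,H] q_used=2 → run G
t=22: queue=[G,H] q_used=3 → run G
t=23: queue=[H] q_used=0 → run H
t=24: queue=[H] q_used=1 → run H
t=25: queue=[H] q_used=2 → run H
t=26: queue=[H] q_used=3 → run H
t=27: (idle)
t=28: (idle)
t=29: (idle)
t=30: (idle)
t=31: (idle)
t=32: (idle)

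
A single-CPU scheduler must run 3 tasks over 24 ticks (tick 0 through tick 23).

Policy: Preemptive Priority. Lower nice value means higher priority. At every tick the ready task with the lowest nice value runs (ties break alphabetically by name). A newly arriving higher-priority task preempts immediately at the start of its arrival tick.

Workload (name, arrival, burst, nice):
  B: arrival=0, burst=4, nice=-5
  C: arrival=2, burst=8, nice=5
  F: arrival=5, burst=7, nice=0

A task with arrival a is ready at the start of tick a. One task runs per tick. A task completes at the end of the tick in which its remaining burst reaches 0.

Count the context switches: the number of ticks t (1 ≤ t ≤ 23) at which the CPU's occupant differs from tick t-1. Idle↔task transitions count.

t=0: ready={B} → run B
t=1: ready={B} → run B
t=2: ready={B,C} → run B
t=3: ready={B,C} → run B
t=4: ready={C} → run C
t=5: ready={C,F} → run F
t=6: ready={C,F} → run F
t=7: ready={C,F} → run F
t=8: ready={C,F} → run F
t=9: ready={C,F} → run F
t=10: ready={C,F} → run F
t=11: ready={C,F} → run F
t=12: ready={C} → run C
t=13: ready={C} → run C
t=14: ready={C} → run C
t=15: ready={C} → run C
t=16: ready={C} → run C
t=17: ready={C} → run C
t=18: ready={C} → run C
t=19: (idle)
t=20: (idle)
t=21: (idle)
t=22: (idle)
t=23: (idle)

context switches = 4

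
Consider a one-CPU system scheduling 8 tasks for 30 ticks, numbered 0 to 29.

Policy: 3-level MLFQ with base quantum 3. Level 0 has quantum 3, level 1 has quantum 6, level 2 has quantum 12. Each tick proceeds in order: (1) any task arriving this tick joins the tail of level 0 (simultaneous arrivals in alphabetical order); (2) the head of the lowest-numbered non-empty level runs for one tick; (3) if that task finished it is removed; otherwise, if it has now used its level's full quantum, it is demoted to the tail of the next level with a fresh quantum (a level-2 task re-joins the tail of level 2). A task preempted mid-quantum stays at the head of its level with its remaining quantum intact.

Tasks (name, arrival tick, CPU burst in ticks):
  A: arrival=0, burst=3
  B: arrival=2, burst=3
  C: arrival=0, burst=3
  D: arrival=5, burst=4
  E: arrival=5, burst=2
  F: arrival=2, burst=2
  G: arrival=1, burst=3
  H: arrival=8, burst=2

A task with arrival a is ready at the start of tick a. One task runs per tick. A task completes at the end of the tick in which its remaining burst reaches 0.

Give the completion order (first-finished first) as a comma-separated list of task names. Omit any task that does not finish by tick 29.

completion order = A, C, G, B, F, E, H, D

t=0: L0/L1/L2 = AC/-/- → run A
t=1: L0/L1/L2 = ACG/-/- → run A
t=2: L0/L1/L2 = ACGBF/-/- → run A
t=3: L0/L1/L2 = CGBF/-/- → run C
t=4: L0/L1/L2 = CGBF/-/- → run C
t=5: L0/L1/L2 = CGBFDE/-/- → run C
t=6: L0/L1/L2 = GBFDE/-/- → run G
t=7: L0/L1/L2 = GBFDE/-/- → run G
t=8: L0/L1/L2 = GBFDEH/-/- → run G
t=9: L0/L1/L2 = BFDEH/-/- → run B
t=10: L0/L1/L2 = BFDEH/-/- → run B
t=11: L0/L1/L2 = BFDEH/-/- → run B
t=12: L0/L1/L2 = FDEH/-/- → run F
t=13: L0/L1/L2 = FDEH/-/- → run F
t=14: L0/L1/L2 = DEH/-/- → run D
t=15: L0/L1/L2 = DEH/-/- → run D
t=16: L0/L1/L2 = DEH/-/- → run D
t=17: L0/L1/L2 = EH/D/- → run E
t=18: L0/L1/L2 = EH/D/- → run E
t=19: L0/L1/L2 = H/D/- → run H
t=20: L0/L1/L2 = H/D/- → run H
t=21: L0/L1/L2 = -/D/- → run D
t=22: (idle)
t=23: (idle)
t=24: (idle)
t=25: (idle)
t=26: (idle)
t=27: (idle)
t=28: (idle)
t=29: (idle)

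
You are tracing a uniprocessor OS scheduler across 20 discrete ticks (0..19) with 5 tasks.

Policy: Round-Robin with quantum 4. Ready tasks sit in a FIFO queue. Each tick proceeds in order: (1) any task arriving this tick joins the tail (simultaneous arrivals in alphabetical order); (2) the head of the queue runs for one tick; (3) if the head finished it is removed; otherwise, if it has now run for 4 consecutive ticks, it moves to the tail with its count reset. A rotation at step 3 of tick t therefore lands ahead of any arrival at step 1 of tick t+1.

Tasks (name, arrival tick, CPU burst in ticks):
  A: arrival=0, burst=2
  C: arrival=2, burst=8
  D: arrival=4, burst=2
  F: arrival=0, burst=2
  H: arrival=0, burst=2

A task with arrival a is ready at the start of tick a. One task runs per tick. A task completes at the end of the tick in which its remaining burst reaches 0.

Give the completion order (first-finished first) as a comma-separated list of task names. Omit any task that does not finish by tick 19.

t=0: queue=[A,F,H] q_used=0 → run A
t=1: queue=[A,F,H] q_used=1 → run A
t=2: queue=[F,H,C] q_used=0 → run F
t=3: queue=[F,H,C] q_used=1 → run F
t=4: queue=[H,C,D] q_used=0 → run H
t=5: queue=[H,C,D] q_used=1 → run H
t=6: queue=[C,D] q_used=0 → run C
t=7: queue=[C,D] q_used=1 → run C
t=8: queue=[C,D] q_used=2 → run C
t=9: queue=[C,D] q_used=3 → run C
t=10: queue=[D,C] q_used=0 → run D
t=11: queue=[D,C] q_used=1 → run D
t=12: queue=[C] q_used=0 → run C
t=13: queue=[C] q_used=1 → run C
t=14: queue=[C] q_used=2 → run C
t=15: queue=[C] q_used=3 → run C
t=16: (idle)
t=17: (idle)
t=18: (idle)
t=19: (idle)

completion order = A, F, H, D, C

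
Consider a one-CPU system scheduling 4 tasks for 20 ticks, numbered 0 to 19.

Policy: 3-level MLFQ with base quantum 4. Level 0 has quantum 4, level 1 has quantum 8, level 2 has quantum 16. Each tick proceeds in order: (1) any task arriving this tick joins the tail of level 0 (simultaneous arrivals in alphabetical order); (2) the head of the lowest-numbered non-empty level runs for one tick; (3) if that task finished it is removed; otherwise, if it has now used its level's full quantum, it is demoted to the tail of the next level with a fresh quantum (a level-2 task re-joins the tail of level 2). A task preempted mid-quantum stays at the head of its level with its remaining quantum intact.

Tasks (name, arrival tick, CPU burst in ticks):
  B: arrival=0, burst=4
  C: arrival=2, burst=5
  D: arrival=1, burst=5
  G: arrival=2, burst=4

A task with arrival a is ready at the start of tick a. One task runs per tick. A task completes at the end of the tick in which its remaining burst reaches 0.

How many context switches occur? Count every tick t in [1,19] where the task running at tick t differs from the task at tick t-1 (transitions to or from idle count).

t=0: L0/L1/L2 = B/-/- → run B
t=1: L0/L1/L2 = BD/-/- → run B
t=2: L0/L1/L2 = BDCG/-/- → run B
t=3: L0/L1/L2 = BDCG/-/- → run B
t=4: L0/L1/L2 = DCG/-/- → run D
t=5: L0/L1/L2 = DCG/-/- → run D
t=6: L0/L1/L2 = DCG/-/- → run D
t=7: L0/L1/L2 = DCG/-/- → run D
t=8: L0/L1/L2 = CG/D/- → run C
t=9: L0/L1/L2 = CG/D/- → run C
t=10: L0/L1/L2 = CG/D/- → run C
t=11: L0/L1/L2 = CG/D/- → run C
t=12: L0/L1/L2 = G/DC/- → run G
t=13: L0/L1/L2 = G/DC/- → run G
t=14: L0/L1/L2 = G/DC/- → run G
t=15: L0/L1/L2 = G/DC/- → run G
t=16: L0/L1/L2 = -/DC/- → run D
t=17: L0/L1/L2 = -/C/- → run C
t=18: (idle)
t=19: (idle)

context switches = 6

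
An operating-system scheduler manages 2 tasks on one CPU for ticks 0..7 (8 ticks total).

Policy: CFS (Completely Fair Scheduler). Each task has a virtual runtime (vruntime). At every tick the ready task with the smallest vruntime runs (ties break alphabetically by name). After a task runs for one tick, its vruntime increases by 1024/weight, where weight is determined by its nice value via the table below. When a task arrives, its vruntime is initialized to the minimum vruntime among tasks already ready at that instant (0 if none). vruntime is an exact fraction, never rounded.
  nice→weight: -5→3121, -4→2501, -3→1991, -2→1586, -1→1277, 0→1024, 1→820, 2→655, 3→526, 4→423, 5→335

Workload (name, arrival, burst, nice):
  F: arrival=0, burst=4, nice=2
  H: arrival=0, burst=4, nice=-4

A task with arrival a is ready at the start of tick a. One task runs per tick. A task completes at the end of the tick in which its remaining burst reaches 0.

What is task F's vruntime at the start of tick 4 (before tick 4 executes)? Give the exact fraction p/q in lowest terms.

t=0: vr[F=0 H=0] → run F
t=1: vr[F=1024/655 H=0] → run H
t=2: vr[F=1024/655 H=1024/2501] → run H
t=3: vr[F=1024/655 H=2048/2501] → run H
t=4: vr[F=1024/655 H=3072/2501] → run H
t=5: vr[F=1024/655] → run F
t=6: vr[F=2048/655] → run F
t=7: vr[F=3072/655] → run F

vruntime(F, start of tick 4) = 1024/655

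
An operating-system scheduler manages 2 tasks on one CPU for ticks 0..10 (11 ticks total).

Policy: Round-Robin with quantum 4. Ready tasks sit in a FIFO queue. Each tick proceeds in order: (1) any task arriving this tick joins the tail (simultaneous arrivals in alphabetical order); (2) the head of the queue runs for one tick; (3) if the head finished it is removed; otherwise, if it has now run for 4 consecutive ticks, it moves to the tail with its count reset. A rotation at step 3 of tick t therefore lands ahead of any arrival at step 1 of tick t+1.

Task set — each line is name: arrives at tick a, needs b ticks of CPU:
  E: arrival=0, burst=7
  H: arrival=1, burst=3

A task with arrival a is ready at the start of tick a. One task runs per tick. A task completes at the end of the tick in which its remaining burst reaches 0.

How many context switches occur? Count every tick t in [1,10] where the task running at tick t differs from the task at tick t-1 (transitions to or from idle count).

t=0: queue=[E] q_used=0 → run E
t=1: queue=[E,H] q_used=1 → run E
t=2: queue=[E,H] q_used=2 → run E
t=3: queue=[E,H] q_used=3 → run E
t=4: queue=[H,E] q_used=0 → run H
t=5: queue=[H,E] q_used=1 → run H
t=6: queue=[H,E] q_used=2 → run H
t=7: queue=[E] q_used=0 → run E
t=8: queue=[E] q_used=1 → run E
t=9: queue=[E] q_used=2 → run E
t=10: (idle)

context switches = 3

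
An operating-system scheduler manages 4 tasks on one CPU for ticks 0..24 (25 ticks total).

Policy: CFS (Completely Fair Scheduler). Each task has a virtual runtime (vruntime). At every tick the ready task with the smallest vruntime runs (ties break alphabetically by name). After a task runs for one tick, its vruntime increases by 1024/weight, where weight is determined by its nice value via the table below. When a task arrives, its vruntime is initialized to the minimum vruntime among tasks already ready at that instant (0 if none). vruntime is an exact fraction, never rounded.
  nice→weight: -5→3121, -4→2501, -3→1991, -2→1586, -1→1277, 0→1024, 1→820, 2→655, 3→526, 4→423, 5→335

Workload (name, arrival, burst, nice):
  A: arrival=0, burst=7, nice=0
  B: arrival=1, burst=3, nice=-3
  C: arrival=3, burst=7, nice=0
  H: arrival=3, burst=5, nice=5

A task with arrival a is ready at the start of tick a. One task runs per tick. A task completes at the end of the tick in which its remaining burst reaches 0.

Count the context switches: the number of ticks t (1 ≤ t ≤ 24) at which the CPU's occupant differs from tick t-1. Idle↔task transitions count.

context switches = 17

t=0: vr[A=0] → run A
t=1: vr[A=1 B=1] → run A
t=2: vr[A=2 B=1] → run B
t=3: vr[A=2 B=3015/1991 C=3015/1991 H=3015/1991] → run B
t=4: vr[A=2 B=4039/1991 C=3015/1991 H=3015/1991] → run C
t=5: vr[A=2 B=4039/1991 C=5006/1991 H=3015/1991] → run H
t=6: vr[A=2 B=4039/1991 C=5006/1991 H=3048809/666985] → run A
t=7: vr[A=3 B=4039/1991 C=5006/1991 H=3048809/666985] → run B
t=8: vr[A=3 C=5006/1991 H=3048809/666985] → run C
t=9: vr[A=3 C=6997/1991 H=3048809/666985] → run A
t=10: vr[A=4 C=6997/1991 H=3048809/666985] → run C
t=11: vr[A=4 C=8988/1991 H=3048809/666985] → run A
t=12: vr[A=5 C=8988/1991 H=3048809/666985] → run C
t=13: vr[A=5 C=10979/1991 H=3048809/666985] → run H
t=14: vr[A=5 C=10979/1991 H=5087593/666985] → run A
t=15: vr[A=6 C=10979/1991 H=5087593/666985] → run C
t=16: vr[A=6 C=12970/1991 H=5087593/666985] → run A
t=17: vr[C=12970/1991 H=5087593/666985] → run C
t=18: vr[C=14961/1991 H=5087593/666985] → run C
t=19: vr[H=5087593/666985] → run H
t=20: vr[H=7126377/666985] → run H
t=21: vr[H=9165161/666985] → run H
t=22: (idle)
t=23: (idle)
t=24: (idle)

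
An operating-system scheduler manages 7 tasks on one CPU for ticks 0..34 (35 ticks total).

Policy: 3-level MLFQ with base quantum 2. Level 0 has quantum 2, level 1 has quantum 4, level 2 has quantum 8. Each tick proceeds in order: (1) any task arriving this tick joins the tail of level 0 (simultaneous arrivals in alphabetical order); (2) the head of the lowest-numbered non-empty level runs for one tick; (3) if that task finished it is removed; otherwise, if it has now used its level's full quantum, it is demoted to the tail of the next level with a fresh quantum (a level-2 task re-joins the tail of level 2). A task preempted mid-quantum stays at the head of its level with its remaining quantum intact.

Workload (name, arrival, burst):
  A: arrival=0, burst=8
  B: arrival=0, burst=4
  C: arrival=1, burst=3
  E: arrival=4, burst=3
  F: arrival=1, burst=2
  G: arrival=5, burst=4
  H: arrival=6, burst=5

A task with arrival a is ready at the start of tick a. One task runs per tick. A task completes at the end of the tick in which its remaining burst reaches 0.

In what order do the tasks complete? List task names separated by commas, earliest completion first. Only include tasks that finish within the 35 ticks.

completion order = F, B, C, E, G, H, A

t=0: L0/L1/L2 = AB/-/- → run A
t=1: L0/L1/L2 = ABCF/-/- → run A
t=2: L0/L1/L2 = BCF/A/- → run B
t=3: L0/L1/L2 = BCF/A/- → run B
t=4: L0/L1/L2 = CFE/AB/- → run C
t=5: L0/L1/L2 = CFEG/AB/- → run C
t=6: L0/L1/L2 = FEGH/ABC/- → run F
t=7: L0/L1/L2 = FEGH/ABC/- → run F
t=8: L0/L1/L2 = EGH/ABC/- → run E
t=9: L0/L1/L2 = EGH/ABC/- → run E
t=10: L0/L1/L2 = GH/ABCE/- → run G
t=11: L0/L1/L2 = GH/ABCE/- → run G
t=12: L0/L1/L2 = H/ABCEG/- → run H
t=13: L0/L1/L2 = H/ABCEG/- → run H
t=14: L0/L1/L2 = -/ABCEGH/- → run A
t=15: L0/L1/L2 = -/ABCEGH/- → run A
t=16: L0/L1/L2 = -/ABCEGH/- → run A
t=17: L0/L1/L2 = -/ABCEGH/- → run A
t=18: L0/L1/L2 = -/BCEGH/A → run B
t=19: L0/L1/L2 = -/BCEGH/A → run B
t=20: L0/L1/L2 = -/CEGH/A → run C
t=21: L0/L1/L2 = -/EGH/A → run E
t=22: L0/L1/L2 = -/GH/A → run G
t=23: L0/L1/L2 = -/GH/A → run G
t=24: L0/L1/L2 = -/H/A → run H
t=25: L0/L1/L2 = -/H/A → run H
t=26: L0/L1/L2 = -/H/A → run H
t=27: L0/L1/L2 = -/-/A → run A
t=28: L0/L1/L2 = -/-/A → run A
t=29: (idle)
t=30: (idle)
t=31: (idle)
t=32: (idle)
t=33: (idle)
t=34: (idle)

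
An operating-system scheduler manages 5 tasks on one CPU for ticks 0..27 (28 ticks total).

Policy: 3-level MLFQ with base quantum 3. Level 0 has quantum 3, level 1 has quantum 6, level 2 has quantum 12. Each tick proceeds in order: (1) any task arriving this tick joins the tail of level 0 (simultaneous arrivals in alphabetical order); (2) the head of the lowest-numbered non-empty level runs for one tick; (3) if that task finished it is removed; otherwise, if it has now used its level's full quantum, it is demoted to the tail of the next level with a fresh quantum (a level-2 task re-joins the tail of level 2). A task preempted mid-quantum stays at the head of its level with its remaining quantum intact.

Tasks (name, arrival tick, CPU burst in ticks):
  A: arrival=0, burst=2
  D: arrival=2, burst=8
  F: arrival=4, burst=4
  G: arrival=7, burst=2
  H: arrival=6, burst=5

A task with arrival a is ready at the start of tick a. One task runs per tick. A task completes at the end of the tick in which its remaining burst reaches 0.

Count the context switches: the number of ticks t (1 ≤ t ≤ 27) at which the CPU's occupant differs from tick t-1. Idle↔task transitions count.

context switches = 8

t=0: L0/L1/L2 = A/-/- → run A
t=1: L0/L1/L2 = A/-/- → run A
t=2: L0/L1/L2 = D/-/- → run D
t=3: L0/L1/L2 = D/-/- → run D
t=4: L0/L1/L2 = DF/-/- → run D
t=5: L0/L1/L2 = F/D/- → run F
t=6: L0/L1/L2 = FH/D/- → run F
t=7: L0/L1/L2 = FHG/D/- → run F
t=8: L0/L1/L2 = HG/DF/- → run H
t=9: L0/L1/L2 = HG/DF/- → run H
t=10: L0/L1/L2 = HG/DF/- → run H
t=11: L0/L1/L2 = G/DFH/- → run G
t=12: L0/L1/L2 = G/DFH/- → run G
t=13: L0/L1/L2 = -/DFH/- → run D
t=14: L0/L1/L2 = -/DFH/- → run D
t=15: L0/L1/L2 = -/DFH/- → run D
t=16: L0/L1/L2 = -/DFH/- → run D
t=17: L0/L1/L2 = -/DFH/- → run D
t=18: L0/L1/L2 = -/FH/- → run F
t=19: L0/L1/L2 = -/H/- → run H
t=20: L0/L1/L2 = -/H/- → run H
t=21: (idle)
t=22: (idle)
t=23: (idle)
t=24: (idle)
t=25: (idle)
t=26: (idle)
t=27: (idle)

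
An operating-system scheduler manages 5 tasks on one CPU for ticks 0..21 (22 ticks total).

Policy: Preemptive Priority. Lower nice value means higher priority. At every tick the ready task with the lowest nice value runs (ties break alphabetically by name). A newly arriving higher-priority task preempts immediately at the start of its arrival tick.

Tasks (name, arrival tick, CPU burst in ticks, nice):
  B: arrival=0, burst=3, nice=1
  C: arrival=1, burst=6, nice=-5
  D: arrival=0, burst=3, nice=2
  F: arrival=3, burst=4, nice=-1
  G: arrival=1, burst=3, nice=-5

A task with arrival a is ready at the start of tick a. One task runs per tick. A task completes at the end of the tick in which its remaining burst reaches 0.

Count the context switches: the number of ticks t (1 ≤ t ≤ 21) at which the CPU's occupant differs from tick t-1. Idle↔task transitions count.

context switches = 6

t=0: ready={B,D} → run B
t=1: ready={B,C,D,G} → run C
t=2: ready={B,C,D,G} → run C
t=3: ready={B,C,D,F,G} → run C
t=4: ready={B,C,D,F,G} → run C
t=5: ready={B,C,D,F,G} → run C
t=6: ready={B,C,D,F,G} → run C
t=7: ready={B,D,F,G} → run G
t=8: ready={B,D,F,G} → run G
t=9: ready={B,D,F,G} → run G
t=10: ready={B,D,F} → run F
t=11: ready={B,D,F} → run F
t=12: ready={B,D,F} → run F
t=13: ready={B,D,F} → run F
t=14: ready={B,D} → run B
t=15: ready={B,D} → run B
t=16: ready={D} → run D
t=17: ready={D} → run D
t=18: ready={D} → run D
t=19: (idle)
t=20: (idle)
t=21: (idle)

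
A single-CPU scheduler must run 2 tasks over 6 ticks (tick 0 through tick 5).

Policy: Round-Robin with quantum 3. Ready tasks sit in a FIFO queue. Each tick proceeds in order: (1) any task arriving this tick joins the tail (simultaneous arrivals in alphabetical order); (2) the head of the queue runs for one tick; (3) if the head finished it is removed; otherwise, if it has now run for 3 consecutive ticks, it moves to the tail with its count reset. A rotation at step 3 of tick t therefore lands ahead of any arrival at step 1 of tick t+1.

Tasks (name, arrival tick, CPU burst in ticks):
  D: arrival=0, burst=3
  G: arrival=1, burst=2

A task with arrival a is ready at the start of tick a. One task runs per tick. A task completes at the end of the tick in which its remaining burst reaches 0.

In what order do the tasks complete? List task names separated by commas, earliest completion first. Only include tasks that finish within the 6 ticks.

completion order = D, G

t=0: queue=[D] q_used=0 → run D
t=1: queue=[D,G] q_used=1 → run D
t=2: queue=[D,G] q_used=2 → run D
t=3: queue=[G] q_used=0 → run G
t=4: queue=[G] q_used=1 → run G
t=5: (idle)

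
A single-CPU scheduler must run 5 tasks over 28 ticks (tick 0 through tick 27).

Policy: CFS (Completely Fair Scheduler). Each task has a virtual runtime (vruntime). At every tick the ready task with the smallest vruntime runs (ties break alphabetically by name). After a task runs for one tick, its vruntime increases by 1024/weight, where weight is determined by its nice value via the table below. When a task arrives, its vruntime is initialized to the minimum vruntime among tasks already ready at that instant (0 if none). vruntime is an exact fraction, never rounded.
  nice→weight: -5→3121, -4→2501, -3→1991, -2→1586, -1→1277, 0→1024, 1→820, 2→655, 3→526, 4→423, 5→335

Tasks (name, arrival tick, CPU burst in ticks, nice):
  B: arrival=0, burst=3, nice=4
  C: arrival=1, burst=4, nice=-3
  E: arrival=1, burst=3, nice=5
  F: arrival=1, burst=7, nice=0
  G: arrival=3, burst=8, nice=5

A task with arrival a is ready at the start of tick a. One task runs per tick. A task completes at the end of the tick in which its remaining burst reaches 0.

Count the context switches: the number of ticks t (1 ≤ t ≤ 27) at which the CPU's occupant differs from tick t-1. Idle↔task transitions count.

t=0: vr[B=0] → run B
t=1: vr[B=1024/423 C=1024/423 E=1024/423 F=1024/423] → run B
t=2: vr[B=2048/423 C=1024/423 E=1024/423 F=1024/423] → run C
t=3: vr[B=2048/423 C=2471936/842193 E=1024/423 F=1024/423 G=1024/423] → run E
t=4: vr[B=2048/423 C=2471936/842193 E=776192/141705 F=1024/423 G=1024/423] → run F
t=5: vr[B=2048/423 C=2471936/842193 E=776192/141705 F=1447/423 G=1024/423] → run G
t=6: vr[B=2048/423 C=2471936/842193 E=776192/141705 F=1447/423 G=776192/141705] → run C
t=7: vr[B=2048/423 C=2905088/842193 E=776192/141705 F=1447/423 G=776192/141705] → run F
t=8: vr[B=2048/423 C=2905088/842193 E=776192/141705 F=1870/423 G=776192/141705] → run C
t=9: vr[B=2048/423 C=3338240/842193 E=776192/141705 F=1870/423 G=776192/141705] → run C
t=10: vr[B=2048/423 E=776192/141705 F=1870/423 G=776192/141705] → run F
t=11: vr[B=2048/423 E=776192/141705 F=2293/423 G=776192/141705] → run B
t=12: vr[E=776192/141705 F=2293/423 G=776192/141705] → run F
t=13: vr[E=776192/141705 F=2716/423 G=776192/141705] → run E
t=14: vr[E=1209344/141705 F=2716/423 G=776192/141705] → run G
t=15: vr[E=1209344/141705 F=2716/423 G=1209344/141705] → run F
t=16: vr[E=1209344/141705 F=3139/423 G=1209344/141705] → run F
t=17: vr[E=1209344/141705 F=3562/423 G=1209344/141705] → run F
t=18: vr[E=1209344/141705 G=1209344/141705] → run E
t=19: vr[G=1209344/141705] → run G
t=20: vr[G=1642496/141705] → run G
t=21: vr[G=2075648/141705] → run G
t=22: vr[G=501760/28341] → run G
t=23: vr[G=2941952/141705] → run G
t=24: vr[G=3375104/141705] → run G
t=25: (idle)
t=26: (idle)
t=27: (idle)

context switches = 16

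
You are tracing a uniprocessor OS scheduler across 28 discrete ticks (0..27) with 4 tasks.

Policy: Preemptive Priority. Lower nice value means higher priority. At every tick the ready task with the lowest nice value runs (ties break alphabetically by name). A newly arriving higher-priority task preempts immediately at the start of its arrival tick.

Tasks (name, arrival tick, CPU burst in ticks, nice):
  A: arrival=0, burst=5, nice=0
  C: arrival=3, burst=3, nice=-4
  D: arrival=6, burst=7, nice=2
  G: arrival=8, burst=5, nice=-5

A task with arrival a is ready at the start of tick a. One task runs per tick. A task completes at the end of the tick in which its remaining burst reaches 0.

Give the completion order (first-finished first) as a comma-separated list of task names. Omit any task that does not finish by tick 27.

t=0: ready={A} → run A
t=1: ready={A} → run A
t=2: ready={A} → run A
t=3: ready={A,C} → run C
t=4: ready={A,C} → run C
t=5: ready={A,C} → run C
t=6: ready={A,D} → run A
t=7: ready={A,D} → run A
t=8: ready={D,G} → run G
t=9: ready={D,G} → run G
t=10: ready={D,G} → run G
t=11: ready={D,G} → run G
t=12: ready={D,G} → run G
t=13: ready={D} → run D
t=14: ready={D} → run D
t=15: ready={D} → run D
t=16: ready={D} → run D
t=17: ready={D} → run D
t=18: ready={D} → run D
t=19: ready={D} → run D
t=20: (idle)
t=21: (idle)
t=22: (idle)
t=23: (idle)
t=24: (idle)
t=25: (idle)
t=26: (idle)
t=27: (idle)

completion order = C, A, G, D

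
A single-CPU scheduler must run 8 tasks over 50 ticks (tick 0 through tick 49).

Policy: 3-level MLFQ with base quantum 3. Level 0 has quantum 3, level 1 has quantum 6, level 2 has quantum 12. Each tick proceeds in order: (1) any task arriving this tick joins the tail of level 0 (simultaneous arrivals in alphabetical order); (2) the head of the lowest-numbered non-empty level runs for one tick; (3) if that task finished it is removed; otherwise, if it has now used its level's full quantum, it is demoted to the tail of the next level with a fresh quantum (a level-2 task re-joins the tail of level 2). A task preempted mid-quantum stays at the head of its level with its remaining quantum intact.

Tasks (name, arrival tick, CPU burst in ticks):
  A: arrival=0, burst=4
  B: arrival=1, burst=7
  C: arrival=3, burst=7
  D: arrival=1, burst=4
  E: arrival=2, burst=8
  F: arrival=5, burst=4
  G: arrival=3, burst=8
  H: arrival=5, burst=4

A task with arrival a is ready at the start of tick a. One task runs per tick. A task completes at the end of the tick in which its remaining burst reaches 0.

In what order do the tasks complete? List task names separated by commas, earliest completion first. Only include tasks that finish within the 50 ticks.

t=0: L0/L1/L2 = A/-/- → run A
t=1: L0/L1/L2 = ABD/-/- → run A
t=2: L0/L1/L2 = ABDE/-/- → run A
t=3: L0/L1/L2 = BDECG/A/- → run B
t=4: L0/L1/L2 = BDECG/A/- → run B
t=5: L0/L1/L2 = BDECGFH/A/- → run B
t=6: L0/L1/L2 = DECGFH/AB/- → run D
t=7: L0/L1/L2 = DECGFH/AB/- → run D
t=8: L0/L1/L2 = DECGFH/AB/- → run D
t=9: L0/L1/L2 = ECGFH/ABD/- → run E
t=10: L0/L1/L2 = ECGFH/ABD/- → run E
t=11: L0/L1/L2 = ECGFH/ABD/- → run E
t=12: L0/L1/L2 = CGFH/ABDE/- → run C
t=13: L0/L1/L2 = CGFH/ABDE/- → run C
t=14: L0/L1/L2 = CGFH/ABDE/- → run C
t=15: L0/L1/L2 = GFH/ABDEC/- → run G
t=16: L0/L1/L2 = GFH/ABDEC/- → run G
t=17: L0/L1/L2 = GFH/ABDEC/- → run G
t=18: L0/L1/L2 = FH/ABDECG/- → run F
t=19: L0/L1/L2 = FH/ABDECG/- → run F
t=20: L0/L1/L2 = FH/ABDECG/- → run F
t=21: L0/L1/L2 = H/ABDECGF/- → run H
t=22: L0/L1/L2 = H/ABDECGF/- → run H
t=23: L0/L1/L2 = H/ABDECGF/- → run H
t=24: L0/L1/L2 = -/ABDECGFH/- → run A
t=25: L0/L1/L2 = -/BDECGFH/- → run B
t=26: L0/L1/L2 = -/BDECGFH/- → run B
t=27: L0/L1/L2 = -/BDECGFH/- → run B
t=28: L0/L1/L2 = -/BDECGFH/- → run B
t=29: L0/L1/L2 = -/DECGFH/- → run D
t=30: L0/L1/L2 = -/ECGFH/- → run E
t=31: L0/L1/L2 = -/ECGFH/- → run E
t=32: L0/L1/L2 = -/ECGFH/- → run E
t=33: L0/L1/L2 = -/ECGFH/- → run E
t=34: L0/L1/L2 = -/ECGFH/- → run E
t=35: L0/L1/L2 = -/CGFH/- → run C
t=36: L0/L1/L2 = -/CGFH/- → run C
t=37: L0/L1/L2 = -/CGFH/- → run C
t=38: L0/L1/L2 = -/CGFH/- → run C
t=39: L0/L1/L2 = -/GFH/- → run G
t=40: L0/L1/L2 = -/GFH/- → run G
t=41: L0/L1/L2 = -/GFH/- → run G
t=42: L0/L1/L2 = -/GFH/- → run G
t=43: L0/L1/L2 = -/GFH/- → run G
t=44: L0/L1/L2 = -/FH/- → run F
t=45: L0/L1/L2 = -/H/- → run H
t=46: (idle)
t=47: (idle)
t=48: (idle)
t=49: (idle)

completion order = A, B, D, E, C, G, F, H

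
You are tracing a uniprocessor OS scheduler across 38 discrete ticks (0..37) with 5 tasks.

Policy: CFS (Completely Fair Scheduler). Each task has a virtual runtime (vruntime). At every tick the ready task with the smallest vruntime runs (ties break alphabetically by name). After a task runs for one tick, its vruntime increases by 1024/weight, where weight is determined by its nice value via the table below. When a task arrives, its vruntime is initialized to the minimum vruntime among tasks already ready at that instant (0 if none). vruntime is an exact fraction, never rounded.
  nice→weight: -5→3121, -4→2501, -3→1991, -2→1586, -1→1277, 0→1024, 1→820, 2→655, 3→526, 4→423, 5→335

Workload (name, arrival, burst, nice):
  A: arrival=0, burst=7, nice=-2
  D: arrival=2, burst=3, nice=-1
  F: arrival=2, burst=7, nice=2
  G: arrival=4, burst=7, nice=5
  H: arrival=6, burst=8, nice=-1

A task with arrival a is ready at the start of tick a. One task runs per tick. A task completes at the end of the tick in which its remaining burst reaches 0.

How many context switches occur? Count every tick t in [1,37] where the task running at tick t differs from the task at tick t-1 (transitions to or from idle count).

context switches = 27

t=0: vr[A=0] → run A
t=1: vr[A=512/793] → run A
t=2: vr[A=1024/793 D=1024/793 F=1024/793] → run A
t=3: vr[A=1536/793 D=1024/793 F=1024/793] → run D
t=4: vr[A=1536/793 D=2119680/1012661 F=1024/793 G=1024/793] → run F
t=5: vr[A=1536/793 D=2119680/1012661 F=1482752/519415 G=1024/793] → run G
t=6: vr[A=1536/793 D=2119680/1012661 F=1482752/519415 G=1155072/265655 H=1536/793] → run A
t=7: vr[A=2048/793 D=2119680/1012661 F=1482752/519415 G=1155072/265655 H=1536/793] → run H
t=8: vr[A=2048/793 D=2119680/1012661 F=1482752/519415 G=1155072/265655 H=2773504/1012661] → run D
t=9: vr[A=2048/793 D=2931712/1012661 F=1482752/519415 G=1155072/265655 H=2773504/1012661] → run A
t=10: vr[A=2560/793 D=2931712/1012661 F=1482752/519415 G=1155072/265655 H=2773504/1012661] → run H
t=11: vr[A=2560/793 D=2931712/1012661 F=1482752/519415 G=1155072/265655 H=3585536/1012661] → run F
t=12: vr[A=2560/793 D=2931712/1012661 F=2294784/519415 G=1155072/265655 H=3585536/1012661] → run D
t=13: vr[A=2560/793 F=2294784/519415 G=1155072/265655 H=3585536/1012661] → run A
t=14: vr[A=3072/793 F=2294784/519415 G=1155072/265655 H=3585536/1012661] → run H
t=15: vr[A=3072/793 F=2294784/519415 G=1155072/265655 H=4397568/1012661] → run A
t=16: vr[F=2294784/519415 G=1155072/265655 H=4397568/1012661] → run H
t=17: vr[F=2294784/519415 G=1155072/265655 H=5209600/1012661] → run G
t=18: vr[F=2294784/519415 G=1967104/265655 H=5209600/1012661] → run F
t=19: vr[F=3106816/519415 G=1967104/265655 H=5209600/1012661] → run H
t=20: vr[F=3106816/519415 G=1967104/265655 H=6021632/1012661] → run H
t=21: vr[F=3106816/519415 G=1967104/265655 H=6833664/1012661] → run F
t=22: vr[F=3918848/519415 G=1967104/265655 H=6833664/1012661] → run H
t=23: vr[F=3918848/519415 G=1967104/265655 H=7645696/1012661] → run G
t=24: vr[F=3918848/519415 G=2779136/265655 H=7645696/1012661] → run F
t=25: vr[F=946176/103883 G=2779136/265655 H=7645696/1012661] → run H
t=26: vr[F=946176/103883 G=2779136/265655] → run F
t=27: vr[F=5542912/519415 G=2779136/265655] → run G
t=28: vr[F=5542912/519415 G=3591168/265655] → run F
t=29: vr[G=3591168/265655] → run G
t=30: vr[G=880640/53131] → run G
t=31: vr[G=5215232/265655] → run G
t=32: (idle)
t=33: (idle)
t=34: (idle)
t=35: (idle)
t=36: (idle)
t=37: (idle)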